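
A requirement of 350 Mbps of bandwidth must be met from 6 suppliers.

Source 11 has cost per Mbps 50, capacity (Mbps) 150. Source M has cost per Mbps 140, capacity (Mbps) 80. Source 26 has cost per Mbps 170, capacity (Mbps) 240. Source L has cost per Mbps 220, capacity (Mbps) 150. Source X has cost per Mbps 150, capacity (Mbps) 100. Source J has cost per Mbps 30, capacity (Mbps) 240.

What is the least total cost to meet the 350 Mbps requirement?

12700

Use suppliers in increasing cost order.
Source J at 30: take all 240 Mbps ; 110 still needed.
Source 11 at 50: take 110 of its 150 ; requirement met.
Source M, Source X, Source 26, Source L: unused.
Cost = 240×30 + 110×50 = 12700.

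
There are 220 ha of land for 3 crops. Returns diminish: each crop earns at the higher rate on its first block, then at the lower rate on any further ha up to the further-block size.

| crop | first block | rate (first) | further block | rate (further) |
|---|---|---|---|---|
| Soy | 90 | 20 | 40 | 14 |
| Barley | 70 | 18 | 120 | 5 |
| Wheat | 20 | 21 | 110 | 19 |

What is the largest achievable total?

Treat each block as its own option and order by rate: Wheat/tier1 21 > Soy/tier1 20 > Wheat/tier2 19 > Barley/tier1 18 > Soy/tier2 14 > Barley/tier2 5.
Wheat/tier1 (21): +20 — 200 left.
Soy tier1 at 20: fill all 90 — 110 left.
Fill Wheat tier2 block (110 at 19) — 0 left.
Total = 21×20 + 20×90 + 19×110 = 4310.

4310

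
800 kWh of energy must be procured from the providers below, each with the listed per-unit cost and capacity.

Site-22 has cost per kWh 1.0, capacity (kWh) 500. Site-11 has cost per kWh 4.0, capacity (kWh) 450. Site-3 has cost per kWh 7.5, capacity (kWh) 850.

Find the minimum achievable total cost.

1700

Use providers in increasing cost order.
Site-22 at 1.0: take all 500 kWh ; 300 still needed.
Site-11 at 4.0: take 300 of its 450 ; requirement met.
Site-3: unused.
Cost = 500×1.0 + 300×4.0 = 1700.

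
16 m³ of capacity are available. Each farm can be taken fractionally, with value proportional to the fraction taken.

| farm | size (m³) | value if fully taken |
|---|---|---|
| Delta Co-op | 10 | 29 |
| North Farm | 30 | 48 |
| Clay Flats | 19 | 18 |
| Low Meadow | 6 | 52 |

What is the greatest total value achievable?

Rank by value-to-size ratio: Low Meadow 52/6≈8.67, Delta Co-op 29/10≈2.9, North Farm 48/30≈1.6, Clay Flats 18/19≈0.947.
Low Meadow: take in full, 6 m³ for value 52 — 10 left.
All 10 m³ of Delta Co-op fit (value 29) — 0 remain.
Total value = 81.

81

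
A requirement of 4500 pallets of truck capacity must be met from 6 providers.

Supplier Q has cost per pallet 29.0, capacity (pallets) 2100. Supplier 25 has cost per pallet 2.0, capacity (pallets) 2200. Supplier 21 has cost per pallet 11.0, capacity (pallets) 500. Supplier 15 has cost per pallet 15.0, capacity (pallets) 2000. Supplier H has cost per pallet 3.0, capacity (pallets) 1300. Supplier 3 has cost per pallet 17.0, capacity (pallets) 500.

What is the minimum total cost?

Cheapest first:
Take 2200 from Supplier 25 at 2.0 — need 2300 more.
Take 1300 from Supplier H at 3.0 — need 1000 more.
Supplier 21 at 11.0: take all 500 pallets — 500 still needed.
Supplier 15 at 15.0: take 500 of its 2000 — requirement met.
Supplier 3, Supplier Q: unused.
Cost = 2200×2.0 + 1300×3.0 + 500×11.0 + 500×15.0 = 21300.

21300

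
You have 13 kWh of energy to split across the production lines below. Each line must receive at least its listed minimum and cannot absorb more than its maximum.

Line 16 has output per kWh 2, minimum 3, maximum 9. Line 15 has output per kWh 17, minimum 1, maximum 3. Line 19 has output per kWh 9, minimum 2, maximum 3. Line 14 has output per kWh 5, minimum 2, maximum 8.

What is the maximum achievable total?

Meeting every minimum uses 3+1+2+2 = 8 kWh, leaving 5.
Highest output per kWh first: Line 15 17 > Line 19 9 > Line 14 5 > Line 16 2.
Give Line 15 2 more to hit its cap of 3 ; 3 left.
Give Line 19 1 more to hit its cap of 3 ; 2 left.
Line 14 has room for 6 more but only 2 remain, so it gets 4.
Total = 2×3 + 17×3 + 9×3 + 5×4 = 104.

104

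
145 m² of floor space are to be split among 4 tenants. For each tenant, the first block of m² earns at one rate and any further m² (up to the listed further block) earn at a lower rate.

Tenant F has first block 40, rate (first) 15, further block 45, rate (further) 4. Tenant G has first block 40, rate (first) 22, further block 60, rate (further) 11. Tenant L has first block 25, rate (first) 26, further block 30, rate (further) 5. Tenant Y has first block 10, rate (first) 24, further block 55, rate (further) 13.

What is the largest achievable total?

2760

Order all 8 blocks by rate: Tenant L/tier1 26 > Tenant Y/tier1 24 > Tenant G/tier1 22 > Tenant F/tier1 15 > Tenant Y/tier2 13 > Tenant G/tier2 11 > Tenant L/tier2 5 > Tenant F/tier2 4.
Tenant L tier1 at 26: fill all 25 ; 120 left.
Fill Tenant Y tier1 block (10 at 24) ; 110 left.
Fill Tenant G tier1 block (40 at 22) ; 70 left.
Tenant F/tier1 (15): +40 ; 30 left.
Tenant Y tier2 at 13: only 30 left, fill 30.
Total = 26×25 + 24×10 + 22×40 + 15×40 + 13×30 = 2760.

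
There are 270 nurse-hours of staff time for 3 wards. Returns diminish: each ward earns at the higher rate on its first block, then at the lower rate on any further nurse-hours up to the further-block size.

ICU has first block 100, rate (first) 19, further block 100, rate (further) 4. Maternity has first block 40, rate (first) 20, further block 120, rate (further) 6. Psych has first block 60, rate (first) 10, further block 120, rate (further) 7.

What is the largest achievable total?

3790

Rank every tier by rate: Maternity/T1 20 > ICU/T1 19 > Psych/T1 10 > Psych/T2 7 > Maternity/T2 6 > ICU/T2 4.
Maternity/T1 (20): +40 ; 230 left.
ICU/T1 (19): +100 ; 130 left.
Fill Psych T1 block (60 at 10) ; 70 left.
Psych/T2: +70 of 120 at 7; pool empty.
Total = 20×40 + 19×100 + 10×60 + 7×70 = 3790.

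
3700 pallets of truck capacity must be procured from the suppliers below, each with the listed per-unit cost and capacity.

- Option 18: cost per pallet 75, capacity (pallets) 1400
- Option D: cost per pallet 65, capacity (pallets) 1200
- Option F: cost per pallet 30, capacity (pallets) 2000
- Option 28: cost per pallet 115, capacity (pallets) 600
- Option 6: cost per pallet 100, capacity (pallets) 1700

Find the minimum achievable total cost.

Use suppliers in increasing cost order.
Take 2000 from Option F at 30 ; need 1700 more.
Option D (65): use full 1200 ; 500 pallets to go.
Option 18 at 75: take 500 of its 1400 ; requirement met.
Option 6, Option 28: unused.
Cost = 2000×30 + 1200×65 + 500×75 = 175500.

175500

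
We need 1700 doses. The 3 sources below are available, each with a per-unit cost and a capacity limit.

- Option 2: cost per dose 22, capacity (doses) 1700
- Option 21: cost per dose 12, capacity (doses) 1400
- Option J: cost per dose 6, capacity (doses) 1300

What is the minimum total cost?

Use sources in increasing cost order.
Option J (6): use full 1300 — 400 doses to go.
Option 21 (12): take the remaining 400 — done.
Option 2: unused.
Cost = 1300×6 + 400×12 = 12600.

12600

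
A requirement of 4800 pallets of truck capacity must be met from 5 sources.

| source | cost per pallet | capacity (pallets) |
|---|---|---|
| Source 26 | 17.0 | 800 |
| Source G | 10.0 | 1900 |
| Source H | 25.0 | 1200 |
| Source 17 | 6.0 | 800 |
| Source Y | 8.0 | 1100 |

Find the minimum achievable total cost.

51200

Fill from the cheapest source first.
Take 800 from Source 17 at 6.0 → need 4000 more.
Source Y (8.0): use full 1100 → 2900 pallets to go.
Source G at 10.0: take all 1900 pallets → 1000 still needed.
Source 26 at 17.0: take all 800 pallets → 200 still needed.
Source H at 25.0: take 200 of its 1200 → requirement met.
Cost = 800×6.0 + 1100×8.0 + 1900×10.0 + 800×17.0 + 200×25.0 = 51200.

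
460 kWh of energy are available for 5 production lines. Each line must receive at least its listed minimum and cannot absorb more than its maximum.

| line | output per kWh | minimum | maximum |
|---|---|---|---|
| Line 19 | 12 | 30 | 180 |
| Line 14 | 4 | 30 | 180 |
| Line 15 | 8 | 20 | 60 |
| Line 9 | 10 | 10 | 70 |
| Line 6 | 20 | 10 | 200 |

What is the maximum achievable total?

Meeting every minimum uses 30+30+20+10+10 = 100 kWh, leaving 360.
Rank by output per kWh: Line 6 20 > Line 19 12 > Line 9 10 > Line 15 8 > Line 14 4.
Give Line 6 190 more to hit its cap of 200 — 170 left.
Line 19: +150 to 180 (cap) — 20 left.
Line 9 has room for 60 more but only 20 remain, so it gets 30.
Total = 12×180 + 4×30 + 8×20 + 10×30 + 20×200 = 6740.

6740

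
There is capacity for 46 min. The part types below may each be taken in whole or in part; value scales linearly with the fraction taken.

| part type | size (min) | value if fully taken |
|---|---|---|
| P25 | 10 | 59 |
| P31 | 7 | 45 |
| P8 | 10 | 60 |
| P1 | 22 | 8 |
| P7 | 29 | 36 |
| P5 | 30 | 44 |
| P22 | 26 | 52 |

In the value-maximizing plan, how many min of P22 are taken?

Best value per unit of size first: P31 45/7≈6.43, P8 60/10≈6, P25 59/10≈5.9, P22 52/26≈2, P5 44/30≈1.47, P7 36/29≈1.24, P1 8/22≈0.364.
Take all of P31 (7 min, value 45) → 39 min left.
Take all of P8 (10 min, value 60) → 29 min left.
P25: take in full, 10 min for value 59 → 19 left.
Fill the last 19 min with part of P22: 19/26 of it earns 38.

19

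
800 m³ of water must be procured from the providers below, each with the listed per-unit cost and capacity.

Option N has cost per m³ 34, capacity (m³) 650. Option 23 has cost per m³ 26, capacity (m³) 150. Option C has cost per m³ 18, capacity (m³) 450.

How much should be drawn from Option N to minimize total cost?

200

Use providers in increasing cost order.
Take 450 from Option C at 18 — need 350 more.
Option 23 (26): use full 150 — 200 m³ to go.
Take 200 from Option N at 34 to finish.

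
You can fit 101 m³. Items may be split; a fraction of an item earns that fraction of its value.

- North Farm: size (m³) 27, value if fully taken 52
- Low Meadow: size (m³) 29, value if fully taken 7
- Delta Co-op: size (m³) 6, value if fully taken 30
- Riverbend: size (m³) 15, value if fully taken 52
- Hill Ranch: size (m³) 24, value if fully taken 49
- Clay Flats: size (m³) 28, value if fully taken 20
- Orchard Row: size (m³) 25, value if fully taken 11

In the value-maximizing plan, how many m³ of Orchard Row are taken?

Rank by value-to-size ratio: Delta Co-op 30/6≈5, Riverbend 52/15≈3.47, Hill Ranch 49/24≈2.04, North Farm 52/27≈1.93, Clay Flats 20/28≈0.714, Orchard Row 11/25≈0.44, Low Meadow 7/29≈0.241.
Take all of Delta Co-op (6 m³, value 30) → 95 m³ left.
Take all of Riverbend (15 m³, value 52) → 80 m³ left.
Take all of Hill Ranch (24 m³, value 49) → 56 m³ left.
All 27 m³ of North Farm fit (value 52) → 29 remain.
Clay Flats: take in full, 28 m³ for value 20 → 1 left.
Only 1 m³ remain; take 1/25 of Orchard Row for value 11×1/25 = 0.44.

1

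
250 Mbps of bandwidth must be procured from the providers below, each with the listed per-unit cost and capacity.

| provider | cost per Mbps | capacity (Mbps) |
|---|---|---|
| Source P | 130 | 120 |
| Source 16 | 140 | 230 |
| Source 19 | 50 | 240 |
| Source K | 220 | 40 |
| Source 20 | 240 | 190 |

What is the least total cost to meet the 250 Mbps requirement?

13300

Cheapest first:
Source 19 at 50: take all 240 Mbps ; 10 still needed.
Source P (130): take the remaining 10 ; done.
Source 16, Source K, Source 20: unused.
Cost = 240×50 + 10×130 = 13300.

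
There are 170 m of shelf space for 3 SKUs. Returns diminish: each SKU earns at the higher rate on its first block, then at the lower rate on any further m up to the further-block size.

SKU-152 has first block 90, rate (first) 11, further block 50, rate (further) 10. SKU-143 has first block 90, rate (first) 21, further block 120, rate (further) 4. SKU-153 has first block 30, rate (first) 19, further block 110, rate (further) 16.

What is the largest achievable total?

Order all 6 blocks by rate: SKU-143/first 21 > SKU-153/first 19 > SKU-153/second 16 > SKU-152/first 11 > SKU-152/second 10 > SKU-143/second 4.
SKU-143 first at 21: fill all 90 — 80 left.
Fill SKU-153 first block (30 at 19) — 50 left.
SKU-153/second: +50 of 110 at 16; pool empty.
Total = 21×90 + 19×30 + 16×50 = 3260.

3260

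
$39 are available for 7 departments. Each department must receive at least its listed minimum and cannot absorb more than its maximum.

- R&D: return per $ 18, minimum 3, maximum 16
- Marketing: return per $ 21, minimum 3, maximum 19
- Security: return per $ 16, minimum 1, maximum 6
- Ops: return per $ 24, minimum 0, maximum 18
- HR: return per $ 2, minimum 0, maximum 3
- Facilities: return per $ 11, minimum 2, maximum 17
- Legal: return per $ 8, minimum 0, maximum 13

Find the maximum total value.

839

Meeting every minimum uses 3+3+1+0+0+2+0 = 9 $, leaving 30.
Rank by return per $: Ops 24 > Marketing 21 > R&D 18 > Security 16 > Facilities 11 > Legal 8 > HR 2.
Give Ops 18 more to hit its cap of 18 → 12 left.
Marketing: +12 (room for 16) → 15. Pool exhausted.
Total = 18×3 + 21×15 + 16×1 + 24×18 + 11×2 = 839.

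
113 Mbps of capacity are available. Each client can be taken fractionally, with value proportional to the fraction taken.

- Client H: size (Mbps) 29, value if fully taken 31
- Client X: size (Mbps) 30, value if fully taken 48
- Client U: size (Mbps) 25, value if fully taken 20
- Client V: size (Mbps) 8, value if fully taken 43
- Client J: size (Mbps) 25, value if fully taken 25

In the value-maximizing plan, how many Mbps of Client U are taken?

Best value per unit of size first: Client V 43/8≈5.38, Client X 48/30≈1.6, Client H 31/29≈1.07, Client J 25/25≈1, Client U 20/25≈0.8.
Client V: take in full, 8 Mbps for value 43 → 105 left.
All 30 Mbps of Client X fit (value 48) → 75 remain.
Client H: take in full, 29 Mbps for value 31 → 46 left.
All 25 Mbps of Client J fit (value 25) → 21 remain.
21 Mbps left: a 21/25 share of Client U gives 20×21/25 = 16.8.

21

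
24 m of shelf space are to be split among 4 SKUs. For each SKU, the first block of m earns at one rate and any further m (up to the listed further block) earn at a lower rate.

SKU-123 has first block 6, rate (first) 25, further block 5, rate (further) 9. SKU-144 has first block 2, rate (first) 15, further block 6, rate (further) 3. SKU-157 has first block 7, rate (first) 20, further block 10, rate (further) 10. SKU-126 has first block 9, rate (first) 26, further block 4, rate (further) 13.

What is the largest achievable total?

554

Order all 8 blocks by rate: SKU-126/T1 26 > SKU-123/T1 25 > SKU-157/T1 20 > SKU-144/T1 15 > SKU-126/T2 13 > SKU-157/T2 10 > SKU-123/T2 9 > SKU-144/T2 3.
Fill SKU-126 T1 block (9 at 26) → 15 left.
Fill SKU-123 T1 block (6 at 25) → 9 left.
SKU-157 T1 at 20: fill all 7 → 2 left.
SKU-144 T1 at 15: fill all 2 → 0 left.
Total = 26×9 + 25×6 + 20×7 + 15×2 = 554.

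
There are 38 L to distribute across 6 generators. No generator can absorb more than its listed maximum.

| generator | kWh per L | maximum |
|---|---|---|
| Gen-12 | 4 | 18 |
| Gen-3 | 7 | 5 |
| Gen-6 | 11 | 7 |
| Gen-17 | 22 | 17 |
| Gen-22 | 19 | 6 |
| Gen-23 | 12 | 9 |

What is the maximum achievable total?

662

Order the generators by kWh per L: Gen-17 22 > Gen-22 19 > Gen-23 12 > Gen-6 11 > Gen-3 7 > Gen-12 4.
Gen-17 takes 17 to reach its cap of 17 → 21 left.
Gen-22 takes 6 to reach its cap of 6 → 15 left.
Gen-23 takes 9 to reach its cap of 9 → 6 left.
Gen-6: +6 (room for 7) → 6. Pool exhausted.
Total = 11×6 + 22×17 + 19×6 + 12×9 = 662.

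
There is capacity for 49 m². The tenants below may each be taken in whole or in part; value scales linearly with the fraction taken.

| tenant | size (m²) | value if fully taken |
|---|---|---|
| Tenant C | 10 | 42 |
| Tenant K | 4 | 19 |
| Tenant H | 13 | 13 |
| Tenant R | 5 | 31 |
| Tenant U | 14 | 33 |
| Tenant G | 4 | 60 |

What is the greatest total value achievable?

197

Sort by value density: Tenant G 60/4≈15, Tenant R 31/5≈6.2, Tenant K 19/4≈4.75, Tenant C 42/10≈4.2, Tenant U 33/14≈2.36, Tenant H 13/13≈1.
All 4 m² of Tenant G fit (value 60) — 45 remain.
Tenant R: take in full, 5 m² for value 31 — 40 left.
All 4 m² of Tenant K fit (value 19) — 36 remain.
Take all of Tenant C (10 m², value 42) — 26 m² left.
Take all of Tenant U (14 m², value 33) — 12 m² left.
Only 12 m² remain; take 12/13 of Tenant H for value 13×12/13 = 12.
Total value = 197.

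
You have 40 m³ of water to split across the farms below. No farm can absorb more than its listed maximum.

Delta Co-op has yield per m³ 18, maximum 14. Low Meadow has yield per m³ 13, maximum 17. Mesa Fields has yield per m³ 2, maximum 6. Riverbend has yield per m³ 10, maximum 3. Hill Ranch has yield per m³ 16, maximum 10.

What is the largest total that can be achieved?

620

Rank by yield per m³: Delta Co-op 18 > Hill Ranch 16 > Low Meadow 13 > Riverbend 10 > Mesa Fields 2.
Give Delta Co-op 14 to hit its cap of 14 — 26 left.
Hill Ranch takes 10 to reach its cap of 10 — 16 left.
Low Meadow has room for 17 but only 16 remain, so it gets 16.
Total = 18×14 + 13×16 + 16×10 = 620.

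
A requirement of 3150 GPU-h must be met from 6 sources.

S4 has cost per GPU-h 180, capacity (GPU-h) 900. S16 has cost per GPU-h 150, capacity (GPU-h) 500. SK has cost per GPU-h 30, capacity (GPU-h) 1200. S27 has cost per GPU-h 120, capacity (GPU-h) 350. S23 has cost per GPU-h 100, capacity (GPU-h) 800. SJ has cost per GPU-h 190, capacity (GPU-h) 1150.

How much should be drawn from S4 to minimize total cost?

300

Use sources in increasing cost order.
Take 1200 from SK at 30 — need 1950 more.
Take 800 from S23 at 100 — need 1150 more.
S27 (120): use full 350 — 800 GPU-h to go.
Take 500 from S16 at 150 — need 300 more.
S4 at 180: take 300 of its 900 — requirement met.
SJ: unused.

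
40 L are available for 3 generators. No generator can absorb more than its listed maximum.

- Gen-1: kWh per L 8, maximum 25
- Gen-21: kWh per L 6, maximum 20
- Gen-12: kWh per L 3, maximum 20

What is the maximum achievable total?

290

Rank by kWh per L: Gen-1 8 > Gen-21 6 > Gen-12 3.
Give Gen-1 25 to hit its cap of 25 — 15 left.
Only 15 left; Gen-21 takes them to reach 15.
Total = 8×25 + 6×15 = 290.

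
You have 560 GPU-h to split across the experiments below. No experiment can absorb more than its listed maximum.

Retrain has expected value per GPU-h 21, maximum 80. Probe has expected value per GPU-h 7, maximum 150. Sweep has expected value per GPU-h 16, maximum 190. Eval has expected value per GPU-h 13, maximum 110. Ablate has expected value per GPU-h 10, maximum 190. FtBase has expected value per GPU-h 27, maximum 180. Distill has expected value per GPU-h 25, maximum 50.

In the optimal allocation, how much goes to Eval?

Rank by expected value per GPU-h: FtBase 27 > Distill 25 > Retrain 21 > Sweep 16 > Eval 13 > Ablate 10 > Probe 7.
FtBase takes 180 to reach its cap of 180 → 380 left.
Give Distill 50 to hit its cap of 50 → 330 left.
Retrain takes 80 to reach its cap of 80 → 250 left.
Sweep takes 190 to reach its cap of 190 → 60 left.
Only 60 left; Eval takes them to reach 60.

60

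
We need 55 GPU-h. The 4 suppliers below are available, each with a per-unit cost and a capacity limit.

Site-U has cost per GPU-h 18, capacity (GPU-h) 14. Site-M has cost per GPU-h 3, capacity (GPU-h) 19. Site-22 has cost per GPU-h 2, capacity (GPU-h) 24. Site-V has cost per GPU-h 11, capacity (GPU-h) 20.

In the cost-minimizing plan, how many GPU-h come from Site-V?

Use suppliers in increasing cost order.
Site-22 (2): use full 24 ; 31 GPU-h to go.
Site-M at 3: take all 19 GPU-h ; 12 still needed.
Site-V at 11: take 12 of its 20 ; requirement met.
Site-U: unused.

12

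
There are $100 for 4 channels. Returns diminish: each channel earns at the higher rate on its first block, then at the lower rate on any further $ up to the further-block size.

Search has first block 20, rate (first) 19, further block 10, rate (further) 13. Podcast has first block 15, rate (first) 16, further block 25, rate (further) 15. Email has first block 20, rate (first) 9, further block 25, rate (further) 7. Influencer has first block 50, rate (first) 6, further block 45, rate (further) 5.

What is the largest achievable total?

1375

Treat each block as its own option and order by rate: Search/first 19 > Podcast/first 16 > Podcast/second 15 > Search/second 13 > Email/first 9 > Email/second 7 > Influencer/first 6 > Influencer/second 5.
Search first at 19: fill all 20 ; 80 left.
Podcast first at 16: fill all 15 ; 65 left.
Fill Podcast second block (25 at 15) ; 40 left.
Search second at 13: fill all 10 ; 30 left.
Fill Email first block (20 at 9) ; 10 left.
10 remain; put them into Email second at 7.
Total = 19×20 + 16×15 + 15×25 + 13×10 + 9×20 + 7×10 = 1375.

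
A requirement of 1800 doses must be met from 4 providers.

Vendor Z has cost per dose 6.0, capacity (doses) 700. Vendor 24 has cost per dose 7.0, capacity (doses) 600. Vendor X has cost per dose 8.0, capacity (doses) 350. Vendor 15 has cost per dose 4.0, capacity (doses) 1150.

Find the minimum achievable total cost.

8500

Fill from the cheapest provider first.
Vendor 15 at 4.0: take all 1150 doses ; 650 still needed.
Vendor Z at 6.0: take 650 of its 700 ; requirement met.
Vendor 24, Vendor X: unused.
Cost = 1150×4.0 + 650×6.0 = 8500.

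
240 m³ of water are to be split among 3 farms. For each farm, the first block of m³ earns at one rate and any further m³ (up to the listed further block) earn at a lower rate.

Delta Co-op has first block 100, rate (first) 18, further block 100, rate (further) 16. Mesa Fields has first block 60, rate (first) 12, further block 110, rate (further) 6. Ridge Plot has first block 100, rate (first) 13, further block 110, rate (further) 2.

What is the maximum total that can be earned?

3920

Treat each block as its own option and order by rate: Delta Co-op/tier1 18 > Delta Co-op/tier2 16 > Ridge Plot/tier1 13 > Mesa Fields/tier1 12 > Mesa Fields/tier2 6 > Ridge Plot/tier2 2.
Delta Co-op tier1 at 18: fill all 100 — 140 left.
Delta Co-op/tier2 (16): +100 — 40 left.
Ridge Plot tier1 at 13: only 40 left, fill 40.
Total = 18×100 + 16×100 + 13×40 = 3920.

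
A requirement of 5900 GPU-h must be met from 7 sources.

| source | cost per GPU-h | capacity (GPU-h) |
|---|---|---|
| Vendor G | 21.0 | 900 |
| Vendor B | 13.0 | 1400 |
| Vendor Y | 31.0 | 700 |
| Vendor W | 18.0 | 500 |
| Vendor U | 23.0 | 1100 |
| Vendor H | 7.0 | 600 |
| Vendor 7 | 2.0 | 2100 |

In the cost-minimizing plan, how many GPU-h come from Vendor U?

Fill from the cheapest source first.
Vendor 7 at 2.0: take all 2100 GPU-h — 3800 still needed.
Vendor H (7.0): use full 600 — 3200 GPU-h to go.
Vendor B at 13.0: take all 1400 GPU-h — 1800 still needed.
Take 500 from Vendor W at 18.0 — need 1300 more.
Vendor G (21.0): use full 900 — 400 GPU-h to go.
Vendor U (23.0): take the remaining 400 — done.
Vendor Y: unused.

400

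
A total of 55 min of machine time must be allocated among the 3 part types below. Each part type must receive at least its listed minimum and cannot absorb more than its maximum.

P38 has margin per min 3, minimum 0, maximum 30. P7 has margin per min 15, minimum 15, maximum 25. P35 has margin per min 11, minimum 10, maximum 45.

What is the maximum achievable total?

Meeting every minimum uses 0+15+10 = 25 min, leaving 30.
Rank by margin per min: P7 15 > P35 11 > P38 3.
P7: +10 to 25 (cap) — 20 left.
P35: +20 (room for 35) → 30. Pool exhausted.
Total = 15×25 + 11×30 = 705.

705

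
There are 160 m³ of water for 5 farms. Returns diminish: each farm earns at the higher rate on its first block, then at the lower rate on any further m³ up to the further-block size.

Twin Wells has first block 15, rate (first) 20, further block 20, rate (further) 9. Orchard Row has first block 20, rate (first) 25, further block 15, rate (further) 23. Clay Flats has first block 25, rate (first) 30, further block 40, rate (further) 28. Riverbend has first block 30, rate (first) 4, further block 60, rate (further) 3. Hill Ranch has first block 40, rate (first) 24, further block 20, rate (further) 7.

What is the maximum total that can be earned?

4020

Order all 10 blocks by rate: Clay Flats/first 30 > Clay Flats/second 28 > Orchard Row/first 25 > Hill Ranch/first 24 > Orchard Row/second 23 > Twin Wells/first 20 > Twin Wells/second 9 > Hill Ranch/second 7 > Riverbend/first 4 > Riverbend/second 3.
Clay Flats first at 30: fill all 25 ; 135 left.
Clay Flats second at 28: fill all 40 ; 95 left.
Fill Orchard Row first block (20 at 25) ; 75 left.
Fill Hill Ranch first block (40 at 24) ; 35 left.
Orchard Row/second (23): +15 ; 20 left.
Twin Wells/first (20): +15 ; 5 left.
Twin Wells second at 9: only 5 left, fill 5.
Total = 30×25 + 28×40 + 25×20 + 24×40 + 23×15 + 20×15 + 9×5 = 4020.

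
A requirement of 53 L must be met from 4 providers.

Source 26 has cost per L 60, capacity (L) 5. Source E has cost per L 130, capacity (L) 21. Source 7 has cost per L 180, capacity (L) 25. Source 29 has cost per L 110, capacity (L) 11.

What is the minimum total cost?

7120

Cheapest first:
Source 26 (60): use full 5 → 48 L to go.
Source 29 (110): use full 11 → 37 L to go.
Source E (130): use full 21 → 16 L to go.
Source 7 at 180: take 16 of its 25 → requirement met.
Cost = 5×60 + 11×110 + 21×130 + 16×180 = 7120.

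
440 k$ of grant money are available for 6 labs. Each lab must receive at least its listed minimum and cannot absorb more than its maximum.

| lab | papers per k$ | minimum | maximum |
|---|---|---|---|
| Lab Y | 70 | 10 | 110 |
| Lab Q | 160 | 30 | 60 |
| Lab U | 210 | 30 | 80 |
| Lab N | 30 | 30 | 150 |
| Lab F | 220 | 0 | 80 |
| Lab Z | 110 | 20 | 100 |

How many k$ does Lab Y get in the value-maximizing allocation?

Meeting every minimum uses 10+30+30+30+0+20 = 120 k$, leaving 320.
Order the labs by papers per k$: Lab F 220 > Lab U 210 > Lab Q 160 > Lab Z 110 > Lab Y 70 > Lab N 30.
Lab F takes 80 more to reach its cap of 80 → 240 left.
Give Lab U 50 more to hit its cap of 80 → 190 left.
Lab Q: +30 to 60 (cap) → 160 left.
Give Lab Z 80 more to hit its cap of 100 → 80 left.
Lab Y has room for 100 more but only 80 remain, so it gets 90.

90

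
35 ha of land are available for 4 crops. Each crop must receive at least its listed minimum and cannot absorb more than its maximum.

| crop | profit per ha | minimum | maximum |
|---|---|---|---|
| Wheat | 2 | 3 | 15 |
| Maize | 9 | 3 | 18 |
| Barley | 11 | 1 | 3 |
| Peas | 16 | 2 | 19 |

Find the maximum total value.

433

Meeting every minimum uses 3+3+1+2 = 9 ha, leaving 26.
Order the crops by profit per ha: Peas 16 > Barley 11 > Maize 9 > Wheat 2.
Peas takes 17 more to reach its cap of 19 → 9 left.
Barley: +2 to 3 (cap) → 7 left.
Only 7 left; Maize takes them to reach 10.
Total = 2×3 + 9×10 + 11×3 + 16×19 = 433.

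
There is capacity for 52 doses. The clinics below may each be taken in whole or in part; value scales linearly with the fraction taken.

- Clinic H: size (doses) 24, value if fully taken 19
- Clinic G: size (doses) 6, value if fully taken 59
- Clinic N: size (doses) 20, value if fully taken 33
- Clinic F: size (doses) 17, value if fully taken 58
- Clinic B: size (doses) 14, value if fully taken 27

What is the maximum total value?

168.75

Best value per unit of size first: Clinic G 59/6≈9.83, Clinic F 58/17≈3.41, Clinic B 27/14≈1.93, Clinic N 33/20≈1.65, Clinic H 19/24≈0.792.
Clinic G: take in full, 6 doses for value 59 → 46 left.
Take all of Clinic F (17 doses, value 58) → 29 doses left.
Clinic B: take in full, 14 doses for value 27 → 15 left.
Only 15 doses remain; take 15/20 of Clinic N for value 33×15/20 = 24.75.
Total value = 168.75.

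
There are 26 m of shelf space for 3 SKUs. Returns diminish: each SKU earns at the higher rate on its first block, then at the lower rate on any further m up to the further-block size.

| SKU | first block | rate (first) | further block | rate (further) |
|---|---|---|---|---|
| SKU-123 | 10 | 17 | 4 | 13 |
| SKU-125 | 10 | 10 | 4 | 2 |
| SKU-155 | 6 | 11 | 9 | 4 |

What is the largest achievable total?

348

Order all 6 blocks by rate: SKU-123/first 17 > SKU-123/second 13 > SKU-155/first 11 > SKU-125/first 10 > SKU-155/second 4 > SKU-125/second 2.
Fill SKU-123 first block (10 at 17) ; 16 left.
SKU-123/second (13): +4 ; 12 left.
Fill SKU-155 first block (6 at 11) ; 6 left.
SKU-125 first at 10: only 6 left, fill 6.
Total = 17×10 + 13×4 + 11×6 + 10×6 = 348.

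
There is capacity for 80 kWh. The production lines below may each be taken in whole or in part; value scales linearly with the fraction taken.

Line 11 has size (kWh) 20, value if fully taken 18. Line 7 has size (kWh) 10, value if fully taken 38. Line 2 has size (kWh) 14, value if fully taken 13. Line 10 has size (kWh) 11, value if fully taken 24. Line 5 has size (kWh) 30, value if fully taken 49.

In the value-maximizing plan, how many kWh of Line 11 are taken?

Best value per unit of size first: Line 7 38/10≈3.8, Line 10 24/11≈2.18, Line 5 49/30≈1.63, Line 2 13/14≈0.929, Line 11 18/20≈0.9.
Line 7: take in full, 10 kWh for value 38 → 70 left.
Take all of Line 10 (11 kWh, value 24) → 59 kWh left.
All 30 kWh of Line 5 fit (value 49) → 29 remain.
Take all of Line 2 (14 kWh, value 13) → 15 kWh left.
Fill the last 15 kWh with part of Line 11: 15/20 of it earns 13.5.

15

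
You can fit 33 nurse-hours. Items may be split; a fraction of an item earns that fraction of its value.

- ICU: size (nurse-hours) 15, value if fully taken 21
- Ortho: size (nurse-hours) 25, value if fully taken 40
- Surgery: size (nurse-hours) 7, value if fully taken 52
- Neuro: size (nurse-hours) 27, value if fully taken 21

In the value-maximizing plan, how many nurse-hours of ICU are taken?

1

Best value per unit of size first: Surgery 52/7≈7.43, Ortho 40/25≈1.6, ICU 21/15≈1.4, Neuro 21/27≈0.778.
All 7 nurse-hours of Surgery fit (value 52) → 26 remain.
Take all of Ortho (25 nurse-hours, value 40) → 1 nurse-hours left.
Fill the last 1 nurse-hours with part of ICU: 1/15 of it earns 1.4.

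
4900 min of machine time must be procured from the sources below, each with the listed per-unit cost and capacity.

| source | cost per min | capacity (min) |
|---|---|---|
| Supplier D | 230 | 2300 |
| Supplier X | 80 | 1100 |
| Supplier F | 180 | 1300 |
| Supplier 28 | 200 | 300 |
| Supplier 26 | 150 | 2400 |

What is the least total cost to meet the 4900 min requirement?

702000

Use sources in increasing cost order.
Take 1100 from Supplier X at 80 → need 3800 more.
Supplier 26 (150): use full 2400 → 1400 min to go.
Supplier F at 180: take all 1300 min → 100 still needed.
Take 100 from Supplier 28 at 200 to finish.
Supplier D: unused.
Cost = 1100×80 + 2400×150 + 1300×180 + 100×200 = 702000.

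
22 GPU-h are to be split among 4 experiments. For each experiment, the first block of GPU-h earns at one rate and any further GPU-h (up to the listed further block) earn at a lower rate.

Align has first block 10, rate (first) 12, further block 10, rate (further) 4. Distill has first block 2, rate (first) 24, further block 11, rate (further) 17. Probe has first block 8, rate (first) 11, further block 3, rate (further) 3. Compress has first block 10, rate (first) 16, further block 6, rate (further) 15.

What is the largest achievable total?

Rank every tier by rate: Distill/T1 24 > Distill/T2 17 > Compress/T1 16 > Compress/T2 15 > Align/T1 12 > Probe/T1 11 > Align/T2 4 > Probe/T2 3.
Distill/T1 (24): +2 ; 20 left.
Distill T2 at 17: fill all 11 ; 9 left.
Compress/T1: +9 of 10 at 16; pool empty.
Total = 24×2 + 17×11 + 16×9 = 379.

379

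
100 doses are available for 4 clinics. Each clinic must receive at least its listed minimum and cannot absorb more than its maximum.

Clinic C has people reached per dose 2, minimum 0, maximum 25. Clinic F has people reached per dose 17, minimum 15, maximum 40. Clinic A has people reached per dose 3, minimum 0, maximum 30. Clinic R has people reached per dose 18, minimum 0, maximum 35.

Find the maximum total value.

Meeting every minimum uses 0+15+0+0 = 15 doses, leaving 85.
Order the clinics by people reached per dose: Clinic R 18 > Clinic F 17 > Clinic A 3 > Clinic C 2.
Clinic R: +35 to 35 (cap) ; 50 left.
Clinic F: +25 to 40 (cap) ; 25 left.
Clinic A: +25 (room for 30) → 25. Pool exhausted.
Total = 17×40 + 3×25 + 18×35 = 1385.

1385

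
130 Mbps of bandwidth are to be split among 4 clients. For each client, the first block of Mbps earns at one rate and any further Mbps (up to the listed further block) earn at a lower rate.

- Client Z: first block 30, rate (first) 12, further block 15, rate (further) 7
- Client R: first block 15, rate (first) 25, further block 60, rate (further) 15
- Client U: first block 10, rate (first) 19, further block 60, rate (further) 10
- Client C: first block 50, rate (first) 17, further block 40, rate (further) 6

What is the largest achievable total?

Treat each block as its own option and order by rate: Client R/first 25 > Client U/first 19 > Client C/first 17 > Client R/second 15 > Client Z/first 12 > Client U/second 10 > Client Z/second 7 > Client C/second 6.
Client R/first (25): +15 → 115 left.
Client U/first (19): +10 → 105 left.
Client C/first (17): +50 → 55 left.
55 remain; put them into Client R second at 15.
Total = 25×15 + 19×10 + 17×50 + 15×55 = 2240.

2240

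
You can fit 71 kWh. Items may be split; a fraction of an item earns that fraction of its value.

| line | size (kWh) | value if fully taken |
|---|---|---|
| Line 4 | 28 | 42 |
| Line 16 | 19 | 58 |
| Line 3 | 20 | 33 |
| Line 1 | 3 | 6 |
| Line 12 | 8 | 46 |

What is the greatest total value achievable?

Best value per unit of size first: Line 12 46/8≈5.75, Line 16 58/19≈3.05, Line 1 6/3≈2, Line 3 33/20≈1.65, Line 4 42/28≈1.5.
Line 12: take in full, 8 kWh for value 46 — 63 left.
Take all of Line 16 (19 kWh, value 58) — 44 kWh left.
Line 1: take in full, 3 kWh for value 6 — 41 left.
Take all of Line 3 (20 kWh, value 33) — 21 kWh left.
21 kWh left: a 21/28 share of Line 4 gives 42×21/28 = 31.5.
Total value = 174.5.

174.5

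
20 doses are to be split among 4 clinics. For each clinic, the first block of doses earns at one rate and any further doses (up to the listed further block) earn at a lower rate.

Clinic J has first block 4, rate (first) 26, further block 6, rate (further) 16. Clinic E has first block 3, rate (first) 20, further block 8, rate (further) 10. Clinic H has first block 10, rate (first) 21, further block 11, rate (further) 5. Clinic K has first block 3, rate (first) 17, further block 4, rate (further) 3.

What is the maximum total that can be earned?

Treat each block as its own option and order by rate: Clinic J/first 26 > Clinic H/first 21 > Clinic E/first 20 > Clinic K/first 17 > Clinic J/second 16 > Clinic E/second 10 > Clinic H/second 5 > Clinic K/second 3.
Fill Clinic J first block (4 at 26) ; 16 left.
Fill Clinic H first block (10 at 21) ; 6 left.
Clinic E/first (20): +3 ; 3 left.
Clinic K/first (17): +3 ; 0 left.
Total = 26×4 + 21×10 + 20×3 + 17×3 = 425.

425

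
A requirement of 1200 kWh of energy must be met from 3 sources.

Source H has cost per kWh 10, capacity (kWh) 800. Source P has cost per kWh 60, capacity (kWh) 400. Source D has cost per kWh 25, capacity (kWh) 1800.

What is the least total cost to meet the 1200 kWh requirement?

Fill from the cheapest source first.
Take 800 from Source H at 10 → need 400 more.
Source D at 25: take 400 of its 1800 → requirement met.
Source P: unused.
Cost = 800×10 + 400×25 = 18000.

18000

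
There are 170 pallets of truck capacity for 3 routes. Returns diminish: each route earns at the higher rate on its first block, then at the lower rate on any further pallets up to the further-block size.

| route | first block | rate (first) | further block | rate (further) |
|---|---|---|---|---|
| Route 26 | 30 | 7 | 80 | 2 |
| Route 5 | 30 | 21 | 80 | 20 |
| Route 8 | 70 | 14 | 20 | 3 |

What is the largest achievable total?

3070

Treat each block as its own option and order by rate: Route 5/T1 21 > Route 5/T2 20 > Route 8/T1 14 > Route 26/T1 7 > Route 8/T2 3 > Route 26/T2 2.
Fill Route 5 T1 block (30 at 21) → 140 left.
Route 5/T2 (20): +80 → 60 left.
60 remain; put them into Route 8 T1 at 14.
Total = 21×30 + 20×80 + 14×60 = 3070.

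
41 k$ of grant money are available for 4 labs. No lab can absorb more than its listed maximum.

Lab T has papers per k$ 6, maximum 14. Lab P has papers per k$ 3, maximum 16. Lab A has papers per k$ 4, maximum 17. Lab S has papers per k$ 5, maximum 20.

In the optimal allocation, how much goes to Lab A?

7

Rank by papers per k$: Lab T 6 > Lab S 5 > Lab A 4 > Lab P 3.
Lab T: +14 to 14 (cap) ; 27 left.
Lab S: +20 to 20 (cap) ; 7 left.
Only 7 left; Lab A takes them to reach 7.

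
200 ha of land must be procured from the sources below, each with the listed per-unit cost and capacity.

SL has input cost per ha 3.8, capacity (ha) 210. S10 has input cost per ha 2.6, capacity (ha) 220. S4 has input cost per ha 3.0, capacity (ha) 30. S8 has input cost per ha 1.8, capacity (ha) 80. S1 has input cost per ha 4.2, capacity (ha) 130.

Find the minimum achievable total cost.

456

Fill from the cheapest source first.
Take 80 from S8 at 1.8 → need 120 more.
Take 120 from S10 at 2.6 to finish.
S4, SL, S1: unused.
Cost = 80×1.8 + 120×2.6 = 456.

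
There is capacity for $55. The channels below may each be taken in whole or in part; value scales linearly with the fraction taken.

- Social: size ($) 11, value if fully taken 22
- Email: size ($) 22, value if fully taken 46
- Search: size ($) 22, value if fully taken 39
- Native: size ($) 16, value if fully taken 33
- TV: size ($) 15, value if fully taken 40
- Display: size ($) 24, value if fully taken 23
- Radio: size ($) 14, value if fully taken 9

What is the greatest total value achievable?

123

Rank by value-to-size ratio: TV 40/15≈2.67, Email 46/22≈2.09, Native 33/16≈2.06, Social 22/11≈2, Search 39/22≈1.77, Display 23/24≈0.958, Radio 9/14≈0.643.
Take all of TV (15 $, value 40) ; 40 $ left.
All 22 $ of Email fit (value 46) ; 18 remain.
Take all of Native (16 $, value 33) ; 2 $ left.
2 $ left: a 2/11 share of Social gives 22×2/11 = 4.
Total value = 123.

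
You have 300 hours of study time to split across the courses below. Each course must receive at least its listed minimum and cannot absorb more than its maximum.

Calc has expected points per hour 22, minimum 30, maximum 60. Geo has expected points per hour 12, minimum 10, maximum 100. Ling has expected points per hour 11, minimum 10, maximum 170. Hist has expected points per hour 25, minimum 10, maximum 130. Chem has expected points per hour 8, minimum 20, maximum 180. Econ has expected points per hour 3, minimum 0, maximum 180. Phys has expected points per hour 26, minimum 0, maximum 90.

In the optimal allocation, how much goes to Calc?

Meeting every minimum uses 30+10+10+10+20+0+0 = 80 hours, leaving 220.
Rank by expected points per hour: Phys 26 > Hist 25 > Calc 22 > Geo 12 > Ling 11 > Chem 8 > Econ 3.
Phys takes 90 more to reach its cap of 90 ; 130 left.
Hist: +120 to 130 (cap) ; 10 left.
Calc has room for 30 more but only 10 remain, so it gets 40.

40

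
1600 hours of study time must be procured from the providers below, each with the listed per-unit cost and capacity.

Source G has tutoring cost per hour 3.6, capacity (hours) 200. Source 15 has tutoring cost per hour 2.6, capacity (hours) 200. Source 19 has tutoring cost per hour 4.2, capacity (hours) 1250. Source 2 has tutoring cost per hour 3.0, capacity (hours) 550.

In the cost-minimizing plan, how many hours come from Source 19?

650

Use providers in increasing cost order.
Take 200 from Source 15 at 2.6 — need 1400 more.
Source 2 at 3.0: take all 550 hours — 850 still needed.
Take 200 from Source G at 3.6 — need 650 more.
Take 650 from Source 19 at 4.2 to finish.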